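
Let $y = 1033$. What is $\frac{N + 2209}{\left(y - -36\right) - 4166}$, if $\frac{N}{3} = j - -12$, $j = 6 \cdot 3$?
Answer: $- \frac{121}{163} \approx -0.74233$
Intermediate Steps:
$j = 18$
$N = 90$ ($N = 3 \left(18 - -12\right) = 3 \left(18 + 12\right) = 3 \cdot 30 = 90$)
$\frac{N + 2209}{\left(y - -36\right) - 4166} = \frac{90 + 2209}{\left(1033 - -36\right) - 4166} = \frac{2299}{\left(1033 + 36\right) - 4166} = \frac{2299}{1069 - 4166} = \frac{2299}{-3097} = 2299 \left(- \frac{1}{3097}\right) = - \frac{121}{163}$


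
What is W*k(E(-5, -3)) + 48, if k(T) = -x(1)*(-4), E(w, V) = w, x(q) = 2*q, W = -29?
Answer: -184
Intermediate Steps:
k(T) = 8 (k(T) = -2*(-4) = 8)
W*k(E(-5, -3)) + 48 = -29*8 + 48 = -232 + 48 = -184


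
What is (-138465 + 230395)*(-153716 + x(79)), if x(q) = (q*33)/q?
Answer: -14128078190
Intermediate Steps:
x(q) = 33 (x(q) = (33*q)/q = 33)
(-138465 + 230395)*(-153716 + x(79)) = (-138465 + 230395)*(-153716 + 33) = 91930*(-153683) = -14128078190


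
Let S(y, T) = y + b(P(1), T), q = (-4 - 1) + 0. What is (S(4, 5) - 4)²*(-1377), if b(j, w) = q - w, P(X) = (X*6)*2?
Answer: -137700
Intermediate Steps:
P(X) = 12*X (P(X) = (6*X)*2 = 12*X)
q = -5 (q = -5 + 0 = -5)
b(j, w) = -5 - w
S(y, T) = -5 + y - T (S(y, T) = y + (-5 - T) = -5 + y - T)
(S(4, 5) - 4)²*(-1377) = ((-5 + 4 - 1*5) - 4)²*(-1377) = ((-5 + 4 - 5) - 4)²*(-1377) = (-6 - 4)²*(-1377) = (-10)²*(-1377) = 100*(-1377) = -137700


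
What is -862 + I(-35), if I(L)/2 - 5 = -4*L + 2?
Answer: -568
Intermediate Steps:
I(L) = 14 - 8*L (I(L) = 10 + 2*(-4*L + 2) = 10 + 2*(2 - 4*L) = 10 + (4 - 8*L) = 14 - 8*L)
-862 + I(-35) = -862 + (14 - 8*(-35)) = -862 + (14 + 280) = -862 + 294 = -568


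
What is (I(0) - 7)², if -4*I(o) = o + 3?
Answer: 961/16 ≈ 60.063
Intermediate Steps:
I(o) = -¾ - o/4 (I(o) = -(o + 3)/4 = -(3 + o)/4 = -¾ - o/4)
(I(0) - 7)² = ((-¾ - ¼*0) - 7)² = ((-¾ + 0) - 7)² = (-¾ - 7)² = (-31/4)² = 961/16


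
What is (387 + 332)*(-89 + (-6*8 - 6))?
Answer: -102817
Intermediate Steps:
(387 + 332)*(-89 + (-6*8 - 6)) = 719*(-89 + (-48 - 6)) = 719*(-89 - 54) = 719*(-143) = -102817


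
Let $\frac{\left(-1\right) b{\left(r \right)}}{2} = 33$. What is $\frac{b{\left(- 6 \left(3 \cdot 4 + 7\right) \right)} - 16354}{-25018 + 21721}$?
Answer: $\frac{16420}{3297} \approx 4.9803$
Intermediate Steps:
$b{\left(r \right)} = -66$ ($b{\left(r \right)} = \left(-2\right) 33 = -66$)
$\frac{b{\left(- 6 \left(3 \cdot 4 + 7\right) \right)} - 16354}{-25018 + 21721} = \frac{-66 - 16354}{-25018 + 21721} = - \frac{16420}{-3297} = \left(-16420\right) \left(- \frac{1}{3297}\right) = \frac{16420}{3297}$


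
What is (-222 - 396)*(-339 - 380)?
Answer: 444342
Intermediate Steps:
(-222 - 396)*(-339 - 380) = -618*(-719) = 444342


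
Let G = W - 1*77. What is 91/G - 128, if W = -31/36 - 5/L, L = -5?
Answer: -357452/2767 ≈ -129.18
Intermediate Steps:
W = 5/36 (W = -31/36 - 5/(-5) = -31*1/36 - 5*(-1/5) = -31/36 + 1 = 5/36 ≈ 0.13889)
G = -2767/36 (G = 5/36 - 1*77 = 5/36 - 77 = -2767/36 ≈ -76.861)
91/G - 128 = 91/(-2767/36) - 128 = -36/2767*91 - 128 = -3276/2767 - 128 = -357452/2767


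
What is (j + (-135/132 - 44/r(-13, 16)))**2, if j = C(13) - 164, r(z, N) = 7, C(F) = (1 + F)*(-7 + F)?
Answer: 723125881/94864 ≈ 7622.8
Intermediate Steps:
j = -80 (j = (-7 + 13**2 - 6*13) - 164 = (-7 + 169 - 78) - 164 = 84 - 164 = -80)
(j + (-135/132 - 44/r(-13, 16)))**2 = (-80 + (-135/132 - 44/7))**2 = (-80 + (-135*1/132 - 44*1/7))**2 = (-80 + (-45/44 - 44/7))**2 = (-80 - 2251/308)**2 = (-26891/308)**2 = 723125881/94864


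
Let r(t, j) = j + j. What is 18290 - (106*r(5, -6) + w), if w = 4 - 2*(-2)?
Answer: 19554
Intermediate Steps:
r(t, j) = 2*j
w = 8 (w = 4 + 4 = 8)
18290 - (106*r(5, -6) + w) = 18290 - (106*(2*(-6)) + 8) = 18290 - (106*(-12) + 8) = 18290 - (-1272 + 8) = 18290 - 1*(-1264) = 18290 + 1264 = 19554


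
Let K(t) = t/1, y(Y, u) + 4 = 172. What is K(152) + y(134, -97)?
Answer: 320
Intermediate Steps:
y(Y, u) = 168 (y(Y, u) = -4 + 172 = 168)
K(t) = t (K(t) = t*1 = t)
K(152) + y(134, -97) = 152 + 168 = 320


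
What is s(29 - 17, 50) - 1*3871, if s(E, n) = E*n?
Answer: -3271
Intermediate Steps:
s(29 - 17, 50) - 1*3871 = (29 - 17)*50 - 1*3871 = 12*50 - 3871 = 600 - 3871 = -3271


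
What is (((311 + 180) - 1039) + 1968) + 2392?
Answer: 3812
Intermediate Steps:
(((311 + 180) - 1039) + 1968) + 2392 = ((491 - 1039) + 1968) + 2392 = (-548 + 1968) + 2392 = 1420 + 2392 = 3812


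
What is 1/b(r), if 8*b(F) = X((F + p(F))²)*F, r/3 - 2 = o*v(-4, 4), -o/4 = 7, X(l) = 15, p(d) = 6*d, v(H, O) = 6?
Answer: -4/3735 ≈ -0.0010710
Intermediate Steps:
o = -28 (o = -4*7 = -28)
r = -498 (r = 6 + 3*(-28*6) = 6 + 3*(-168) = 6 - 504 = -498)
b(F) = 15*F/8 (b(F) = (15*F)/8 = 15*F/8)
1/b(r) = 1/((15/8)*(-498)) = 1/(-3735/4) = -4/3735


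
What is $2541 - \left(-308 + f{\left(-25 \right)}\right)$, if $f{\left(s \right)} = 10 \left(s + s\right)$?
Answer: $3349$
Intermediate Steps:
$f{\left(s \right)} = 20 s$ ($f{\left(s \right)} = 10 \cdot 2 s = 20 s$)
$2541 - \left(-308 + f{\left(-25 \right)}\right) = 2541 - \left(-308 + 20 \left(-25\right)\right) = 2541 + \left(308 - -500\right) = 2541 + \left(308 + 500\right) = 2541 + 808 = 3349$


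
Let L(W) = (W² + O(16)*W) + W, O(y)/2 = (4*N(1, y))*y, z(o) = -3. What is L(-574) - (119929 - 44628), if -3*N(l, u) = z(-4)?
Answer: 180129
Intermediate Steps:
N(l, u) = 1 (N(l, u) = -⅓*(-3) = 1)
O(y) = 8*y (O(y) = 2*((4*1)*y) = 2*(4*y) = 8*y)
L(W) = W² + 129*W (L(W) = (W² + (8*16)*W) + W = (W² + 128*W) + W = W² + 129*W)
L(-574) - (119929 - 44628) = -574*(129 - 574) - (119929 - 44628) = -574*(-445) - 1*75301 = 255430 - 75301 = 180129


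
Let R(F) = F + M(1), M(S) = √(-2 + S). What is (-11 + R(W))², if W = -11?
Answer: (22 - I)² ≈ 483.0 - 44.0*I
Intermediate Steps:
R(F) = I + F (R(F) = F + √(-2 + 1) = F + √(-1) = F + I = I + F)
(-11 + R(W))² = (-11 + (I - 11))² = (-11 + (-11 + I))² = (-22 + I)²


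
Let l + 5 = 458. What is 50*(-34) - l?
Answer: -2153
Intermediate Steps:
l = 453 (l = -5 + 458 = 453)
50*(-34) - l = 50*(-34) - 1*453 = -1700 - 453 = -2153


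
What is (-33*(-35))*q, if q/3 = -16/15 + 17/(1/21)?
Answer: 1233309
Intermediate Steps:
q = 5339/5 (q = 3*(-16/15 + 17/(1/21)) = 3*(-16*1/15 + 17/(1/21)) = 3*(-16/15 + 17*21) = 3*(-16/15 + 357) = 3*(5339/15) = 5339/5 ≈ 1067.8)
(-33*(-35))*q = -33*(-35)*(5339/5) = 1155*(5339/5) = 1233309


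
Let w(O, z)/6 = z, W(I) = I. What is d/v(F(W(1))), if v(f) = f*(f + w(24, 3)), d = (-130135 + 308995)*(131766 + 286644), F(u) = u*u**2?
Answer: 74836812600/19 ≈ 3.9388e+9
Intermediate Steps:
F(u) = u**3
d = 74836812600 (d = 178860*418410 = 74836812600)
w(O, z) = 6*z
v(f) = f*(18 + f) (v(f) = f*(f + 6*3) = f*(f + 18) = f*(18 + f))
d/v(F(W(1))) = 74836812600/((1**3*(18 + 1**3))) = 74836812600/((1*(18 + 1))) = 74836812600/((1*19)) = 74836812600/19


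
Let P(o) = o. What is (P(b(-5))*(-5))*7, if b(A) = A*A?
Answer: -875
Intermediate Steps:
b(A) = A²
(P(b(-5))*(-5))*7 = ((-5)²*(-5))*7 = (25*(-5))*7 = -125*7 = -875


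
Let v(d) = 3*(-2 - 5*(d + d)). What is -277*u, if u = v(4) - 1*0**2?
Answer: 34902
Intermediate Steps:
v(d) = -6 - 30*d (v(d) = 3*(-2 - 10*d) = -6 - 30*d)
u = -126 (u = (-6 - 30*4) - 1*0**2 = (-6 - 120) - 1*0 = -126 + 0 = -126)
-277*u = -277*(-126) = 34902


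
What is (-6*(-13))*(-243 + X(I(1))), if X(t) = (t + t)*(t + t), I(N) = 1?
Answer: -18642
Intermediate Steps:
X(t) = 4*t² (X(t) = (2*t)*(2*t) = 4*t²)
(-6*(-13))*(-243 + X(I(1))) = (-6*(-13))*(-243 + 4*1²) = 78*(-243 + 4*1) = 78*(-243 + 4) = 78*(-239) = -18642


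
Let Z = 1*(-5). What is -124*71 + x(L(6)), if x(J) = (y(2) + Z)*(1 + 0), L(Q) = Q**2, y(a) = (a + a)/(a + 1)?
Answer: -26423/3 ≈ -8807.7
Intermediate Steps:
y(a) = 2*a/(1 + a) (y(a) = (2*a)/(1 + a) = 2*a/(1 + a))
Z = -5
x(J) = -11/3 (x(J) = (2*2/(1 + 2) - 5)*(1 + 0) = (2*2/3 - 5)*1 = (2*2*(1/3) - 5)*1 = (4/3 - 5)*1 = -11/3*1 = -11/3)
-124*71 + x(L(6)) = -124*71 - 11/3 = -8804 - 11/3 = -26423/3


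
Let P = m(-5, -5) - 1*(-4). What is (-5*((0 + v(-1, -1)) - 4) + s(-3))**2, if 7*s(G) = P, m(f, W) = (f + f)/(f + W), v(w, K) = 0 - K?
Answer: 12100/49 ≈ 246.94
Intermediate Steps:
v(w, K) = -K
m(f, W) = 2*f/(W + f) (m(f, W) = (2*f)/(W + f) = 2*f/(W + f))
P = 5 (P = 2*(-5)/(-5 - 5) - 1*(-4) = 2*(-5)/(-10) + 4 = 2*(-5)*(-1/10) + 4 = 1 + 4 = 5)
s(G) = 5/7 (s(G) = (1/7)*5 = 5/7)
(-5*((0 + v(-1, -1)) - 4) + s(-3))**2 = (-5*((0 - 1*(-1)) - 4) + 5/7)**2 = (-5*((0 + 1) - 4) + 5/7)**2 = (-5*(1 - 4) + 5/7)**2 = (-5*(-3) + 5/7)**2 = (15 + 5/7)**2 = (110/7)**2 = 12100/49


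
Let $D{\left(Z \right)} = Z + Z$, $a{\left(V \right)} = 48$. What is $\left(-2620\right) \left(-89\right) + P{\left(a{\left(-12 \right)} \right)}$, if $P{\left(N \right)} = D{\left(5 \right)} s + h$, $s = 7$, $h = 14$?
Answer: $233264$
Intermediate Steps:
$D{\left(Z \right)} = 2 Z$
$P{\left(N \right)} = 84$ ($P{\left(N \right)} = 2 \cdot 5 \cdot 7 + 14 = 10 \cdot 7 + 14 = 70 + 14 = 84$)
$\left(-2620\right) \left(-89\right) + P{\left(a{\left(-12 \right)} \right)} = \left(-2620\right) \left(-89\right) + 84 = 233180 + 84 = 233264$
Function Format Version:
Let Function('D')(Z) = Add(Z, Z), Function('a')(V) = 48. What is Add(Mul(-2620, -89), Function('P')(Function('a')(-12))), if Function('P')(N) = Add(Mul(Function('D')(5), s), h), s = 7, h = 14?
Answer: 233264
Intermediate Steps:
Function('D')(Z) = Mul(2, Z)
Function('P')(N) = 84 (Function('P')(N) = Add(Mul(Mul(2, 5), 7), 14) = Add(Mul(10, 7), 14) = Add(70, 14) = 84)
Add(Mul(-2620, -89), Function('P')(Function('a')(-12))) = Add(Mul(-2620, -89), 84) = Add(233180, 84) = 233264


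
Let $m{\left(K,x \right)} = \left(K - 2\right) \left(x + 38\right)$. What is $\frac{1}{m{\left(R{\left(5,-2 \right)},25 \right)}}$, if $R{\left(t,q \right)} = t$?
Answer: $\frac{1}{189} \approx 0.005291$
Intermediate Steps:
$m{\left(K,x \right)} = \left(-2 + K\right) \left(38 + x\right)$
$\frac{1}{m{\left(R{\left(5,-2 \right)},25 \right)}} = \frac{1}{-76 - 50 + 38 \cdot 5 + 5 \cdot 25} = \frac{1}{-76 - 50 + 190 + 125} = \frac{1}{189}$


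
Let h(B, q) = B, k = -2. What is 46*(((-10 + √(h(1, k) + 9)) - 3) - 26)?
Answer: -1794 + 46*√10 ≈ -1648.5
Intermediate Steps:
46*(((-10 + √(h(1, k) + 9)) - 3) - 26) = 46*(((-10 + √(1 + 9)) - 3) - 26) = 46*(((-10 + √10) - 3) - 26) = 46*((-13 + √10) - 26) = 46*(-39 + √10) = -1794 + 46*√10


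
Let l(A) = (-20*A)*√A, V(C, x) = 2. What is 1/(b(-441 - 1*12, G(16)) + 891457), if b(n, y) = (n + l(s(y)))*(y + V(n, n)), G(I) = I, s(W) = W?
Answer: 1/860263 ≈ 1.1624e-6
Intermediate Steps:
l(A) = -20*A^(3/2)
b(n, y) = (2 + y)*(n - 20*y^(3/2)) (b(n, y) = (n - 20*y^(3/2))*(y + 2) = (n - 20*y^(3/2))*(2 + y) = (2 + y)*(n - 20*y^(3/2)))
1/(b(-441 - 1*12, G(16)) + 891457) = 1/((-40*16^(3/2) - 20*16^(5/2) + 2*(-441 - 1*12) + (-441 - 1*12)*16) + 891457) = 1/((-40*64 - 20*1024 + 2*(-441 - 12) + (-441 - 12)*16) + 891457) = 1/((-2560 - 20480 + 2*(-453) - 453*16) + 891457) = 1/((-2560 - 20480 - 906 - 7248) + 891457) = 1/(-31194 + 891457) = 1/860263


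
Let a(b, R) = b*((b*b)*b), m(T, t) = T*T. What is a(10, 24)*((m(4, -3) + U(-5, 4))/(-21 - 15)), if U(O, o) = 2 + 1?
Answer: -47500/9 ≈ -5277.8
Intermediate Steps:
U(O, o) = 3
m(T, t) = T²
a(b, R) = b⁴ (a(b, R) = b*(b²*b) = b*b³ = b⁴)
a(10, 24)*((m(4, -3) + U(-5, 4))/(-21 - 15)) = 10⁴*((4² + 3)/(-21 - 15)) = 10000*((16 + 3)/(-36)) = 10000*(19*(-1/36)) = 10000*(-19/36) = -47500/9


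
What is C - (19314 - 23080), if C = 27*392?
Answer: 14350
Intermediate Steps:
C = 10584
C - (19314 - 23080) = 10584 - (19314 - 23080) = 10584 - 1*(-3766) = 10584 + 3766 = 14350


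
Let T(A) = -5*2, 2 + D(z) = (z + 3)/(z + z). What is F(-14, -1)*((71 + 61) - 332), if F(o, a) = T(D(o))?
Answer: 2000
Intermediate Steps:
D(z) = -2 + (3 + z)/(2*z) (D(z) = -2 + (z + 3)/(z + z) = -2 + (3 + z)/((2*z)) = -2 + (3 + z)*(1/(2*z)) = -2 + (3 + z)/(2*z))
T(A) = -10
F(o, a) = -10
F(-14, -1)*((71 + 61) - 332) = -10*((71 + 61) - 332) = -10*(132 - 332) = -10*(-200) = 2000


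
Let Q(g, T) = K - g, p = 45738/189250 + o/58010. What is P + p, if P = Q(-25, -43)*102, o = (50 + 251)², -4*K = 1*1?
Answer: 1386737568344/548919625 ≈ 2526.3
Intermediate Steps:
K = -¼ (K = -1/4 = -¼*1 = -¼ ≈ -0.25000)
o = 90601 (o = 301² = 90601)
p = 1979950063/1097839250 (p = 45738/189250 + 90601/58010 = 45738*(1/189250) + 90601*(1/58010) = 22869/94625 + 90601/58010 = 1979950063/1097839250 ≈ 1.8035)
Q(g, T) = -¼ - g
P = 5049/2 (P = (-¼ - 1*(-25))*102 = (-¼ + 25)*102 = (99/4)*102 = 5049/2 ≈ 2524.5)
P + p = 5049/2 + 1979950063/1097839250 = 1386737568344/548919625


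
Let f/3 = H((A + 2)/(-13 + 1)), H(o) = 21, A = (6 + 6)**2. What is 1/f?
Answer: 1/63 ≈ 0.015873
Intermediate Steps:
A = 144 (A = 12**2 = 144)
f = 63 (f = 3*21 = 63)
1/f = 1/63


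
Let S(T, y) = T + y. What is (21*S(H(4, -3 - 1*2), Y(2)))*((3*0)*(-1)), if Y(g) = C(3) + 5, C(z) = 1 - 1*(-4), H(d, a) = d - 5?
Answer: 0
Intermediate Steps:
H(d, a) = -5 + d
C(z) = 5 (C(z) = 1 + 4 = 5)
Y(g) = 10 (Y(g) = 5 + 5 = 10)
(21*S(H(4, -3 - 1*2), Y(2)))*((3*0)*(-1)) = (21*((-5 + 4) + 10))*((3*0)*(-1)) = (21*(-1 + 10))*(0*(-1)) = (21*9)*0 = 189*0 = 0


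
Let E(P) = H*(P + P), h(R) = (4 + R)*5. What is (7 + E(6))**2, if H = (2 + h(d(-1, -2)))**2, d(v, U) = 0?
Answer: 33814225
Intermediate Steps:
h(R) = 20 + 5*R
H = 484 (H = (2 + (20 + 5*0))**2 = (2 + (20 + 0))**2 = (2 + 20)**2 = 22**2 = 484)
E(P) = 968*P (E(P) = 484*(P + P) = 484*(2*P) = 968*P)
(7 + E(6))**2 = (7 + 968*6)**2 = (7 + 5808)**2 = 5815**2 = 33814225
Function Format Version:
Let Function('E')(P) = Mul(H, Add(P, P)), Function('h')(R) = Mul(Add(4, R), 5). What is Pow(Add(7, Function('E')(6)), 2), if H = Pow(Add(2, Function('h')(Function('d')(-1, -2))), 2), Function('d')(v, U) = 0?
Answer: 33814225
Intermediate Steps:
Function('h')(R) = Add(20, Mul(5, R))
H = 484 (H = Pow(Add(2, Add(20, Mul(5, 0))), 2) = Pow(Add(2, Add(20, 0)), 2) = Pow(Add(2, 20), 2) = Pow(22, 2) = 484)
Function('E')(P) = Mul(968, P) (Function('E')(P) = Mul(484, Add(P, P)) = Mul(484, Mul(2, P)) = Mul(968, P))
Pow(Add(7, Function('E')(6)), 2) = Pow(Add(7, Mul(968, 6)), 2) = Pow(Add(7, 5808), 2) = Pow(5815, 2) = 33814225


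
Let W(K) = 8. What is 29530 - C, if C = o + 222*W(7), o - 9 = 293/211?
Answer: 5853902/211 ≈ 27744.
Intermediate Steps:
o = 2192/211 (o = 9 + 293/211 = 2192/211 ≈ 10.389)
C = 376928/211 (C = 2192/211 + 222*8 = 2192/211 + 1776 = 376928/211 ≈ 1786.4)
29530 - C = 29530 - 1*376928/211 = 29530 - 376928/211 = 5853902/211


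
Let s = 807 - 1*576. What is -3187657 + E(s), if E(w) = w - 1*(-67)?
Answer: -3187359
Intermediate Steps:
s = 231 (s = 807 - 576 = 231)
E(w) = 67 + w (E(w) = w + 67 = 67 + w)
-3187657 + E(s) = -3187657 + (67 + 231) = -3187657 + 298 = -3187359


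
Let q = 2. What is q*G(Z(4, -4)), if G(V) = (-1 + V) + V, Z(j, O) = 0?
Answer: -2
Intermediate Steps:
G(V) = -1 + 2*V
q*G(Z(4, -4)) = 2*(-1 + 2*0) = 2*(-1 + 0) = 2*(-1) = -2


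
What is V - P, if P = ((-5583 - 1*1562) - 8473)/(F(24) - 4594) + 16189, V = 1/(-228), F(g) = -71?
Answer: -5740836583/354540 ≈ -16192.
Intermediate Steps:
V = -1/228 ≈ -0.0043860
P = 25179101/1555 (P = ((-5583 - 1*1562) - 8473)/(-71 - 4594) + 16189 = ((-5583 - 1562) - 8473)/(-4665) + 16189 = (-7145 - 8473)*(-1/4665) + 16189 = -15618*(-1/4665) + 16189 = 5206/1555 + 16189 = 25179101/1555 ≈ 16192.)
V - P = -1/228 - 1*25179101/1555 = -1/228 - 25179101/1555 = -5740836583/354540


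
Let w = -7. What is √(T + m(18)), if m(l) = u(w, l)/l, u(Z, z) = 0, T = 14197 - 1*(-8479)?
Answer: 2*√5669 ≈ 150.59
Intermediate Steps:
T = 22676 (T = 14197 + 8479 = 22676)
m(l) = 0 (m(l) = 0/l = 0)
√(T + m(18)) = √(22676 + 0) = √22676 = 2*√5669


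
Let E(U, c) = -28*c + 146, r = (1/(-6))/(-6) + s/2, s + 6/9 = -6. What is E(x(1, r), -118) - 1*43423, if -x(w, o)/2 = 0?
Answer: -39973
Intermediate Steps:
s = -20/3 (s = -⅔ - 6 = -20/3 ≈ -6.6667)
r = -119/36 (r = (1/(-6))/(-6) - 20/3/2 = (1*(-⅙))*(-⅙) - 20/3*½ = -⅙*(-⅙) - 10/3 = 1/36 - 10/3 = -119/36 ≈ -3.3056)
x(w, o) = 0 (x(w, o) = -2*0 = 0)
E(U, c) = 146 - 28*c
E(x(1, r), -118) - 1*43423 = (146 - 28*(-118)) - 1*43423 = (146 + 3304) - 43423 = 3450 - 43423 = -39973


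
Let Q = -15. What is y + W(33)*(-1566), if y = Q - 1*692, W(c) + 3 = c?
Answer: -47687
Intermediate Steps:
W(c) = -3 + c
y = -707 (y = -15 - 1*692 = -15 - 692 = -707)
y + W(33)*(-1566) = -707 + (-3 + 33)*(-1566) = -707 + 30*(-1566) = -707 - 46980 = -47687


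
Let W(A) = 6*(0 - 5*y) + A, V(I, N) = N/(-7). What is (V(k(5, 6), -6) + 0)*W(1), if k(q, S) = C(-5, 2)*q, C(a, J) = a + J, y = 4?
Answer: -102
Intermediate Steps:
C(a, J) = J + a
k(q, S) = -3*q (k(q, S) = (2 - 5)*q = -3*q)
V(I, N) = -N/7 (V(I, N) = N*(-⅐) = -N/7)
W(A) = -120 + A (W(A) = 6*(0 - 5*4) + A = 6*(0 - 20) + A = 6*(-20) + A = -120 + A)
(V(k(5, 6), -6) + 0)*W(1) = (-⅐*(-6) + 0)*(-120 + 1) = (6/7 + 0)*(-119) = (6/7)*(-119) = -102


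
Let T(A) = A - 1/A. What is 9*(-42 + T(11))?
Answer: -3078/11 ≈ -279.82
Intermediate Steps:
9*(-42 + T(11)) = 9*(-42 + (11 - 1/11)) = 9*(-42 + 120/11) = 9*(-342/11) = -3078/11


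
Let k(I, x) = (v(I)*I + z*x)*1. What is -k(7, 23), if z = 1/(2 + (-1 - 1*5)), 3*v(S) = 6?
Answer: -33/4 ≈ -8.2500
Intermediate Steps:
v(S) = 2 (v(S) = (⅓)*6 = 2)
z = -¼ (z = 1/(2 + (-1 - 5)) = 1/(2 - 6) = 1/(-4) = -¼ ≈ -0.25000)
k(I, x) = 2*I - x/4 (k(I, x) = (2*I - x/4)*1 = 2*I - x/4)
-k(7, 23) = -(2*7 - ¼*23) = -(14 - 23/4) = -1*33/4 = -33/4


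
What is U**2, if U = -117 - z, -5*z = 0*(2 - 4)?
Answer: 13689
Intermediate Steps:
z = 0 (z = -0*(2 - 4) = -0*(-2) = -1/5*0 = 0)
U = -117 (U = -117 - 1*0 = -117 + 0 = -117)
U**2 = (-117)**2 = 13689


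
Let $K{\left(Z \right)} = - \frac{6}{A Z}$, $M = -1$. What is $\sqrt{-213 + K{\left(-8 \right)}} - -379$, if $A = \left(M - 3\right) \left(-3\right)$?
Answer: $379 + \frac{i \sqrt{3407}}{4} \approx 379.0 + 14.592 i$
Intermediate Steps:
$A = 12$ ($A = \left(-1 - 3\right) \left(-3\right) = \left(-4\right) \left(-3\right) = 12$)
$K{\left(Z \right)} = - \frac{1}{2 Z}$ ($K{\left(Z \right)} = - \frac{6}{12 Z} = - 6 \frac{1}{12 Z} = - \frac{1}{2 Z}$)
$\sqrt{-213 + K{\left(-8 \right)}} - -379 = \sqrt{-213 - \frac{1}{2 \left(-8\right)}} - -379 = \sqrt{-213 - - \frac{1}{16}} + 379 = \sqrt{-213 + \frac{1}{16}} + 379 = \sqrt{- \frac{3407}{16}} + 379 = \frac{i \sqrt{3407}}{4} + 379 = 379 + \frac{i \sqrt{3407}}{4}$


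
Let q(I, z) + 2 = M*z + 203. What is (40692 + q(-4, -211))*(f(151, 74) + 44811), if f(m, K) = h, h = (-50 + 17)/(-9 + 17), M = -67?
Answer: 9862889325/4 ≈ 2.4657e+9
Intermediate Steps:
q(I, z) = 201 - 67*z (q(I, z) = -2 + (-67*z + 203) = -2 + (203 - 67*z) = 201 - 67*z)
h = -33/8 ≈ -4.1250
f(m, K) = -33/8
(40692 + q(-4, -211))*(f(151, 74) + 44811) = (40692 + (201 - 67*(-211)))*(-33/8 + 44811) = (40692 + (201 + 14137))*(358455/8) = (40692 + 14338)*(358455/8) = 55030*(358455/8) = 9862889325/4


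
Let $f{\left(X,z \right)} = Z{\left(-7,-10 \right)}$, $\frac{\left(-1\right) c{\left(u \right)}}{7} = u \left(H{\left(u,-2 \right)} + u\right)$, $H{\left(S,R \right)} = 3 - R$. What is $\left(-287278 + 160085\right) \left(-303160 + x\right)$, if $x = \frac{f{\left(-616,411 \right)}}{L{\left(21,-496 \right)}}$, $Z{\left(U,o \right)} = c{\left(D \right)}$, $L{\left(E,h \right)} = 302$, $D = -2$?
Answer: $\frac{5822531640827}{151} \approx 3.856 \cdot 10^{10}$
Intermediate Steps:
$c{\left(u \right)} = - 7 u \left(5 + u\right)$ ($c{\left(u \right)} = - 7 u \left(\left(3 - -2\right) + u\right) = - 7 u \left(\left(3 + 2\right) + u\right) = - 7 u \left(5 + u\right)$)
$Z{\left(U,o \right)} = 42$ ($Z{\left(U,o \right)} = \left(-7\right) \left(-2\right) \left(5 - 2\right) = \left(-7\right) \left(-2\right) 3 = 42$)
$f{\left(X,z \right)} = 42$
$x = \frac{21}{151}$ ($x = \frac{42}{302} = 42 \cdot \frac{1}{302} = \frac{21}{151} \approx 0.13907$)
$\left(-287278 + 160085\right) \left(-303160 + x\right) = \left(-287278 + 160085\right) \left(-303160 + \frac{21}{151}\right) = \left(-127193\right) \left(- \frac{45777139}{151}\right) = \frac{5822531640827}{151}$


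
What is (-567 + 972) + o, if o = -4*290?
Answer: -755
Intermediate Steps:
o = -1160
(-567 + 972) + o = (-567 + 972) - 1160 = 405 - 1160 = -755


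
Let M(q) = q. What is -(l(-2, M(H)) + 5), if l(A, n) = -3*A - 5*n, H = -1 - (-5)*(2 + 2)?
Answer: 84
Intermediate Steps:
H = 19 (H = -1 - (-5)*4 = -1 - 1*(-20) = -1 + 20 = 19)
l(A, n) = -5*n - 3*A
-(l(-2, M(H)) + 5) = -((-5*19 - 3*(-2)) + 5) = -((-95 + 6) + 5) = -(-89 + 5) = -1*(-84) = 84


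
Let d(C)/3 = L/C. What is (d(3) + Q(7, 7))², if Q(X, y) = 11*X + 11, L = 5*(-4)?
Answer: 4624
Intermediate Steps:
L = -20
d(C) = -60/C (d(C) = 3*(-20/C) = -60/C)
Q(X, y) = 11 + 11*X
(d(3) + Q(7, 7))² = (-60/3 + (11 + 11*7))² = (-60*⅓ + (11 + 77))² = (-20 + 88)² = 68² = 4624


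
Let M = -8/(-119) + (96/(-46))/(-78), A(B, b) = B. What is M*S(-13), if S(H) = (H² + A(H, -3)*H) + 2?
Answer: 66880/2093 ≈ 31.954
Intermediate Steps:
S(H) = 2 + 2*H² (S(H) = (H² + H*H) + 2 = (H² + H²) + 2 = 2*H² + 2 = 2 + 2*H²)
M = 3344/35581 (M = -8*(-1/119) + (96*(-1/46))*(-1/78) = 8/119 - 48/23*(-1/78) = 8/119 + 8/299 = 3344/35581 ≈ 0.093983)
M*S(-13) = 3344*(2 + 2*(-13)²)/35581 = 3344*(2 + 2*169)/35581 = 3344*(2 + 338)/35581 = (3344/35581)*340 = 66880/2093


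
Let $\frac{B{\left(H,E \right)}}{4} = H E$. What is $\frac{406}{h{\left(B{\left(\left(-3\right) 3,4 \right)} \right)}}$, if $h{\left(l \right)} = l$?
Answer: $- \frac{203}{72} \approx -2.8194$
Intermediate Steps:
$B{\left(H,E \right)} = 4 E H$ ($B{\left(H,E \right)} = 4 H E = 4 E H$)
$\frac{406}{h{\left(B{\left(\left(-3\right) 3,4 \right)} \right)}} = \frac{406}{4 \cdot 4 \left(\left(-3\right) 3\right)} = \frac{406}{4 \cdot 4 \left(-9\right)} = \frac{406}{-144} = 406 \left(- \frac{1}{144}\right) = - \frac{203}{72}$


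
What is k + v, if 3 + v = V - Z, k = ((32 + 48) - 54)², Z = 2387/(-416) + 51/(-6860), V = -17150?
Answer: -11751251871/713440 ≈ -16471.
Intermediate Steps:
Z = -4099009/713440 (Z = 2387*(-1/416) + 51*(-1/6860) = -2387/416 - 51/6860 = -4099009/713440 ≈ -5.7454)
k = 676 (k = (80 - 54)² = 26² = 676)
v = -12233537311/713440 (v = -3 + (-17150 - 1*(-4099009/713440)) = -3 + (-17150 + 4099009/713440) = -3 - 12231396991/713440 = -12233537311/713440 ≈ -17147.)
k + v = 676 - 12233537311/713440 = -11751251871/713440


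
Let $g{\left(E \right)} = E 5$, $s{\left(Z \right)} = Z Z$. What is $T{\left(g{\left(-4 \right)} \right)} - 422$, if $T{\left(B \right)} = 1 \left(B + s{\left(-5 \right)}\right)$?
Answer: $-417$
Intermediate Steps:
$s{\left(Z \right)} = Z^{2}$
$g{\left(E \right)} = 5 E$
$T{\left(B \right)} = 25 + B$ ($T{\left(B \right)} = 1 \left(B + \left(-5\right)^{2}\right) = 1 \left(B + 25\right) = 1 \left(25 + B\right) = 25 + B$)
$T{\left(g{\left(-4 \right)} \right)} - 422 = \left(25 + 5 \left(-4\right)\right) - 422 = \left(25 - 20\right) - 422 = 5 - 422 = -417$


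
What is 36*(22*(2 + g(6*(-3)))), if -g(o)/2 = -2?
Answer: 4752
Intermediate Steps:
g(o) = 4 (g(o) = -2*(-2) = 4)
36*(22*(2 + g(6*(-3)))) = 36*(22*(2 + 4)) = 36*(22*6) = 36*132 = 4752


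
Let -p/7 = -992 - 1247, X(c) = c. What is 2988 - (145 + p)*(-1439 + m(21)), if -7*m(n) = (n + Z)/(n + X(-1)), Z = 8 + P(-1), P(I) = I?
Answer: 113841268/5 ≈ 2.2768e+7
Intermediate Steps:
p = 15673 (p = -7*(-992 - 1247) = -7*(-2239) = 15673)
Z = 7 (Z = 8 - 1 = 7)
m(n) = -(7 + n)/(7*(-1 + n)) (m(n) = -(n + 7)/(7*(n - 1)) = -(7 + n)/(7*(-1 + n)))
2988 - (145 + p)*(-1439 + m(21)) = 2988 - (145 + 15673)*(-1439 + (-7 - 1*21)/(7*(-1 + 21))) = 2988 - 15818*(-1439 + (1/7)*(-7 - 21)/20) = 2988 - 15818*(-1439 + (1/7)*(1/20)*(-28)) = 2988 - 15818*(-1439 - 1/5) = 2988 - 15818*(-7196)/5 = 2988 - 1*(-113826328/5) = 2988 + 113826328/5 = 113841268/5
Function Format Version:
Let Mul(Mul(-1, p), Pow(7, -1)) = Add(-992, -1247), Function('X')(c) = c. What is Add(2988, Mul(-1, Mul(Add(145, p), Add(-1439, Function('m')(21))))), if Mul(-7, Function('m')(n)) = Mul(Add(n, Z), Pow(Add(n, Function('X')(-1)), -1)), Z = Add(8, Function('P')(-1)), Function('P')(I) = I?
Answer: Rational(113841268, 5) ≈ 2.2768e+7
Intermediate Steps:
p = 15673 (p = Mul(-7, Add(-992, -1247)) = Mul(-7, -2239) = 15673)
Z = 7 (Z = Add(8, -1) = 7)
Function('m')(n) = Mul(Rational(-1, 7), Pow(Add(-1, n), -1), Add(7, n)) (Function('m')(n) = Mul(Rational(-1, 7), Mul(Add(n, 7), Pow(Add(n, -1), -1))) = Mul(Rational(-1, 7), Mul(Add(7, n), Pow(Add(-1, n), -1))) = Mul(Rational(-1, 7), Mul(Pow(Add(-1, n), -1), Add(7, n))) = Mul(Rational(-1, 7), Pow(Add(-1, n), -1), Add(7, n)))
Add(2988, Mul(-1, Mul(Add(145, p), Add(-1439, Function('m')(21))))) = Add(2988, Mul(-1, Mul(Add(145, 15673), Add(-1439, Mul(Rational(1, 7), Pow(Add(-1, 21), -1), Add(-7, Mul(-1, 21))))))) = Add(2988, Mul(-1, Mul(15818, Add(-1439, Mul(Rational(1, 7), Pow(20, -1), Add(-7, -21)))))) = Add(2988, Mul(-1, Mul(15818, Add(-1439, Mul(Rational(1, 7), Rational(1, 20), -28))))) = Add(2988, Mul(-1, Mul(15818, Add(-1439, Rational(-1, 5))))) = Add(2988, Mul(-1, Mul(15818, Rational(-7196, 5)))) = Add(2988, Mul(-1, Rational(-113826328, 5))) = Add(2988, Rational(113826328, 5)) = Rational(113841268, 5)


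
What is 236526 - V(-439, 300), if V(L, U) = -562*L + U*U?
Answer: -100192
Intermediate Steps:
V(L, U) = U² - 562*L (V(L, U) = -562*L + U² = U² - 562*L)
236526 - V(-439, 300) = 236526 - (300² - 562*(-439)) = 236526 - (90000 + 246718) = 236526 - 1*336718 = 236526 - 336718 = -100192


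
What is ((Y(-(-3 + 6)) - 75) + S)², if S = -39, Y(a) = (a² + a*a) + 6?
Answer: 8100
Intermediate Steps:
Y(a) = 6 + 2*a² (Y(a) = (a² + a²) + 6 = 2*a² + 6 = 6 + 2*a²)
((Y(-(-3 + 6)) - 75) + S)² = (((6 + 2*(-(-3 + 6))²) - 75) - 39)² = (((6 + 2*(-1*3)²) - 75) - 39)² = (((6 + 2*(-3)²) - 75) - 39)² = (((6 + 2*9) - 75) - 39)² = (((6 + 18) - 75) - 39)² = ((24 - 75) - 39)² = (-51 - 39)² = (-90)² = 8100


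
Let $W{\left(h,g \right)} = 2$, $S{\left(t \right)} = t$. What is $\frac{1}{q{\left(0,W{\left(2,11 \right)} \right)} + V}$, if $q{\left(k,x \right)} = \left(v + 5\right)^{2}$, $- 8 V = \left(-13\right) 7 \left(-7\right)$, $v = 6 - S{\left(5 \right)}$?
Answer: $- \frac{8}{349} \approx -0.022923$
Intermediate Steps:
$v = 1$ ($v = 6 - 5 = 1$)
$V = - \frac{637}{8}$ ($V = - \frac{\left(-13\right) 7 \left(-7\right)}{8} = - \frac{\left(-91\right) \left(-7\right)}{8} = \left(- \frac{1}{8}\right) 637 = - \frac{637}{8} \approx -79.625$)
$q{\left(k,x \right)} = 36$ ($q{\left(k,x \right)} = \left(1 + 5\right)^{2} = 6^{2} = 36$)
$\frac{1}{q{\left(0,W{\left(2,11 \right)} \right)} + V} = \frac{1}{36 - \frac{637}{8}} = \frac{1}{- \frac{349}{8}} = - \frac{8}{349}$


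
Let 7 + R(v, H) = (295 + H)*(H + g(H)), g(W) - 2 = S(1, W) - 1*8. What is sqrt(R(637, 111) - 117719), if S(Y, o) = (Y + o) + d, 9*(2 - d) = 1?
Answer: I*sqrt(259714)/3 ≈ 169.87*I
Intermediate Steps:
d = 17/9 (d = 2 - 1/9*1 = 2 - 1/9 = 17/9 ≈ 1.8889)
S(Y, o) = 17/9 + Y + o (S(Y, o) = (Y + o) + 17/9 = 17/9 + Y + o)
g(W) = -28/9 + W (g(W) = 2 + ((17/9 + 1 + W) - 1*8) = 2 + ((26/9 + W) - 8) = 2 + (-46/9 + W) = -28/9 + W)
R(v, H) = -7 + (295 + H)*(-28/9 + 2*H) (R(v, H) = -7 + (295 + H)*(H + (-28/9 + H)) = -7 + (295 + H)*(-28/9 + 2*H))
sqrt(R(637, 111) - 117719) = sqrt((-8323/9 + 2*111**2 + (5282/9)*111) - 117719) = sqrt((-8323/9 + 2*12321 + 195434/3) - 117719) = sqrt((-8323/9 + 24642 + 195434/3) - 117719) = sqrt(799757/9 - 117719) = sqrt(-259714/9) = I*sqrt(259714)/3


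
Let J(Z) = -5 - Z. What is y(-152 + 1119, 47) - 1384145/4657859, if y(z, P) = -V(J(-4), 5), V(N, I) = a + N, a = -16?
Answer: 77799458/4657859 ≈ 16.703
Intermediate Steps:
V(N, I) = -16 + N
y(z, P) = 17 (y(z, P) = -(-16 + (-5 - 1*(-4))) = -(-16 + (-5 + 4)) = -(-16 - 1) = -1*(-17) = 17)
y(-152 + 1119, 47) - 1384145/4657859 = 17 - 1384145/4657859 = 77799458/4657859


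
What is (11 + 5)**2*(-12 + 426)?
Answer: 105984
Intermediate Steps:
(11 + 5)**2*(-12 + 426) = 16**2*414 = 256*414 = 105984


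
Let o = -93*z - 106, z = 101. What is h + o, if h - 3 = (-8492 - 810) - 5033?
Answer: -23831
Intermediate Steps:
h = -14332 (h = 3 + ((-8492 - 810) - 5033) = 3 + (-9302 - 5033) = 3 - 14335 = -14332)
o = -9499 (o = -93*101 - 106 = -9393 - 106 = -9499)
h + o = -14332 - 9499 = -23831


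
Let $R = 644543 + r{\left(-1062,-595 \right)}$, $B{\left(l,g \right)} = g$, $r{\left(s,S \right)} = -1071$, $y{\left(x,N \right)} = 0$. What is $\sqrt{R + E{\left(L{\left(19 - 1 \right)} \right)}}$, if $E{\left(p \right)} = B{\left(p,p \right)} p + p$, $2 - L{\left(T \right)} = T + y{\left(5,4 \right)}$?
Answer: $8 \sqrt{10058} \approx 802.32$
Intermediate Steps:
$L{\left(T \right)} = 2 - T$ ($L{\left(T \right)} = 2 - \left(T + 0\right) = 2 - T$)
$R = 643472$ ($R = 644543 - 1071 = 643472$)
$E{\left(p \right)} = p + p^{2}$ ($E{\left(p \right)} = p p + p = p^{2} + p = p + p^{2}$)
$\sqrt{R + E{\left(L{\left(19 - 1 \right)} \right)}} = \sqrt{643472 + \left(2 - \left(19 - 1\right)\right) \left(1 + \left(2 - \left(19 - 1\right)\right)\right)} = \sqrt{643472 + \left(2 - 18\right) \left(1 + \left(2 - 18\right)\right)} = \sqrt{643472 - 16 \left(1 - 16\right)} = \sqrt{643472 - -240} = \sqrt{643472 + 240} = \sqrt{643712} = 8 \sqrt{10058}$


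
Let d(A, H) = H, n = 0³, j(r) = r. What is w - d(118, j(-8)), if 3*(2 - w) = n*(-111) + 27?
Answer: 1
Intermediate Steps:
n = 0
w = -7 (w = 2 - (0*(-111) + 27)/3 = 2 - (0 + 27)/3 = 2 - ⅓*27 = 2 - 9 = -7)
w - d(118, j(-8)) = -7 - 1*(-8) = -7 + 8 = 1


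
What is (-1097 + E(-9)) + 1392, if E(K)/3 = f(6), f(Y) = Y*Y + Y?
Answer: 421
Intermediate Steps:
f(Y) = Y + Y² (f(Y) = Y² + Y = Y + Y²)
E(K) = 126 (E(K) = 3*(6*(1 + 6)) = 3*(6*7) = 3*42 = 126)
(-1097 + E(-9)) + 1392 = (-1097 + 126) + 1392 = -971 + 1392 = 421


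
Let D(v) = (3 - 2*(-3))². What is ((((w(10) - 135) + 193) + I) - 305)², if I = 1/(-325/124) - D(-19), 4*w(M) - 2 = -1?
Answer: 181962818041/1690000 ≈ 1.0767e+5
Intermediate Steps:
w(M) = ¼ (w(M) = ½ + (¼)*(-1) = ½ - ¼ = ¼)
D(v) = 81 (D(v) = (3 + 6)² = 9² = 81)
I = -26449/325 (I = 1/(-325/124) - 1*81 = 1/(-325*1/124) - 81 = 1/(-325/124) - 81 = -124/325 - 81 = -26449/325 ≈ -81.382)
((((w(10) - 135) + 193) + I) - 305)² = ((((¼ - 135) + 193) - 26449/325) - 305)² = (((-539/4 + 193) - 26449/325) - 305)² = ((233/4 - 26449/325) - 305)² = (-30071/1300 - 305)² = (-426571/1300)² = 181962818041/1690000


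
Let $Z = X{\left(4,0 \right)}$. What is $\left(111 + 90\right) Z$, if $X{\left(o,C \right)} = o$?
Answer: $804$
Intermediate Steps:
$Z = 4$
$\left(111 + 90\right) Z = \left(111 + 90\right) 4 = 201 \cdot 4 = 804$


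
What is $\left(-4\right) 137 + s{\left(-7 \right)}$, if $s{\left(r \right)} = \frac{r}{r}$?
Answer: $-547$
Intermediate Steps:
$s{\left(r \right)} = 1$
$\left(-4\right) 137 + s{\left(-7 \right)} = \left(-4\right) 137 + 1 = -548 + 1 = -547$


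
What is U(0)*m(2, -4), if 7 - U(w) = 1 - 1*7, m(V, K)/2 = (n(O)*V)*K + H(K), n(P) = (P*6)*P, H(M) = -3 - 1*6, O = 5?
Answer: -31434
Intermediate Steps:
H(M) = -9 (H(M) = -3 - 6 = -9)
n(P) = 6*P² (n(P) = (6*P)*P = 6*P²)
m(V, K) = -18 + 300*K*V (m(V, K) = 2*(((6*5²)*V)*K - 9) = 2*(((6*25)*V)*K - 9) = 2*((150*V)*K - 9) = 2*(150*K*V - 9) = 2*(-9 + 150*K*V) = -18 + 300*K*V)
U(w) = 13 (U(w) = 7 - (1 - 1*7) = 7 - (1 - 7) = 7 - 1*(-6) = 7 + 6 = 13)
U(0)*m(2, -4) = 13*(-18 + 300*(-4)*2) = 13*(-18 - 2400) = 13*(-2418) = -31434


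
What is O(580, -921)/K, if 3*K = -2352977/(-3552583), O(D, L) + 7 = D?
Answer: 6106890177/2352977 ≈ 2595.4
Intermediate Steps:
O(D, L) = -7 + D
K = 2352977/10657749 (K = (-2352977/(-3552583))/3 = (-2352977*(-1/3552583))/3 = (1/3)*(2352977/3552583) = 2352977/10657749 ≈ 0.22078)
O(580, -921)/K = (-7 + 580)/(2352977/10657749) = 573*(10657749/2352977) = 6106890177/2352977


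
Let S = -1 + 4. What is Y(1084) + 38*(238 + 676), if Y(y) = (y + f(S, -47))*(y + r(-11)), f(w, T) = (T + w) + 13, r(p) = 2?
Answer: 1178290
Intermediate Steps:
S = 3
f(w, T) = 13 + T + w
Y(y) = (-31 + y)*(2 + y) (Y(y) = (y + (13 - 47 + 3))*(y + 2) = (y - 31)*(2 + y) = (-31 + y)*(2 + y))
Y(1084) + 38*(238 + 676) = (-62 + 1084² - 29*1084) + 38*(238 + 676) = (-62 + 1175056 - 31436) + 38*914 = 1143558 + 34732 = 1178290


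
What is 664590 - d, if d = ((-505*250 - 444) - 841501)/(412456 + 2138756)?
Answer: 1695510951275/2551212 ≈ 6.6459e+5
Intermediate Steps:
d = -968195/2551212 (d = ((-126250 - 444) - 841501)/2551212 = (-126694 - 841501)*(1/2551212) = -968195*1/2551212 = -968195/2551212 ≈ -0.37950)
664590 - d = 664590 - 1*(-968195/2551212) = 664590 + 968195/2551212 = 1695510951275/2551212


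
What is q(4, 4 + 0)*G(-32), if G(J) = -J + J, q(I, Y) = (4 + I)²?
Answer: 0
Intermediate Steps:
G(J) = 0
q(4, 4 + 0)*G(-32) = (4 + 4)²*0 = 8²*0 = 64*0 = 0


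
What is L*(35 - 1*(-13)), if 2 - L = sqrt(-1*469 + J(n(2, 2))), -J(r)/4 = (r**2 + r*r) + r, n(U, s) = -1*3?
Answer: 96 - 1104*I ≈ 96.0 - 1104.0*I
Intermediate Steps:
n(U, s) = -3
J(r) = -8*r**2 - 4*r (J(r) = -4*((r**2 + r*r) + r) = -4*((r**2 + r**2) + r) = -4*(2*r**2 + r) = -4*(r + 2*r**2) = -8*r**2 - 4*r)
L = 2 - 23*I (L = 2 - sqrt(-1*469 - 4*(-3)*(1 + 2*(-3))) = 2 - sqrt(-469 - 4*(-3)*(1 - 6)) = 2 - sqrt(-469 - 4*(-3)*(-5)) = 2 - sqrt(-469 - 60) = 2 - sqrt(-529) = 2 - 23*I ≈ 2.0 - 23.0*I)
L*(35 - 1*(-13)) = (2 - 23*I)*(35 - 1*(-13)) = (2 - 23*I)*(35 + 13) = (2 - 23*I)*48 = 96 - 1104*I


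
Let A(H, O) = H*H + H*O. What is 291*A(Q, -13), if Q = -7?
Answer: 40740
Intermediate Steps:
A(H, O) = H² + H*O
291*A(Q, -13) = 291*(-7*(-7 - 13)) = 291*(-7*(-20)) = 291*140 = 40740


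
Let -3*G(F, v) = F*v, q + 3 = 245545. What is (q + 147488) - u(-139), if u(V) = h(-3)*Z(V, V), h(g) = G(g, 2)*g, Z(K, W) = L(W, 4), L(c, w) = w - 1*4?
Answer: 393030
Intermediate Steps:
q = 245542 (q = -3 + 245545 = 245542)
G(F, v) = -F*v/3
L(c, w) = -4 + w (L(c, w) = w - 4 = -4 + w)
Z(K, W) = 0 (Z(K, W) = -4 + 4 = 0)
h(g) = -2*g²/3 (h(g) = (-⅓*g*2)*g = (-2*g/3)*g = -2*g²/3)
u(V) = 0 (u(V) = -⅔*(-3)²*0 = -⅔*9*0 = -6*0 = 0)
(q + 147488) - u(-139) = (245542 + 147488) - 1*0 = 393030 + 0 = 393030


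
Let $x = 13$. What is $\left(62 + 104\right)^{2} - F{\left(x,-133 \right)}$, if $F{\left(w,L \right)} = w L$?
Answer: $29285$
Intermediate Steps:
$F{\left(w,L \right)} = L w$
$\left(62 + 104\right)^{2} - F{\left(x,-133 \right)} = \left(62 + 104\right)^{2} - \left(-133\right) 13 = 166^{2} - -1729 = 27556 + 1729 = 29285$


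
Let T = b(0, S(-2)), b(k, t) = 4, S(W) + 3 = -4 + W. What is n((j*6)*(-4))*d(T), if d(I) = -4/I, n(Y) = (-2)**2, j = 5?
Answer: -4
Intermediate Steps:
S(W) = -7 + W (S(W) = -3 + (-4 + W) = -7 + W)
T = 4
n(Y) = 4
n((j*6)*(-4))*d(T) = 4*(-4/4) = 4*(-4*1/4) = 4*(-1) = -4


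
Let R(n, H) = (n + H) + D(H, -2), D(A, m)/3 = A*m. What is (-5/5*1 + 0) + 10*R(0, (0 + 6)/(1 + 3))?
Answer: -76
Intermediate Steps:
D(A, m) = 3*A*m (D(A, m) = 3*(A*m) = 3*A*m)
R(n, H) = n - 5*H (R(n, H) = (n + H) + 3*H*(-2) = (H + n) - 6*H = n - 5*H)
(-5/5*1 + 0) + 10*R(0, (0 + 6)/(1 + 3)) = (-5/5*1 + 0) + 10*(0 - 5*(0 + 6)/(1 + 3)) = (-5*⅕*1 + 0) + 10*(0 - 30/4) = (-1*1 + 0) + 10*(0 - 30/4) = (-1 + 0) + 10*(0 - 5*3/2) = -1 + 10*(0 - 15/2) = -1 + 10*(-15/2) = -1 - 75 = -76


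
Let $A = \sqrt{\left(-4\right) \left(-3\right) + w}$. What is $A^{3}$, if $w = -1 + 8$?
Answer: $19 \sqrt{19} \approx 82.819$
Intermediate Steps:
$w = 7$
$A = \sqrt{19}$ ($A = \sqrt{\left(-4\right) \left(-3\right) + 7} = \sqrt{12 + 7} = \sqrt{19} \approx 4.3589$)
$A^{3} = \left(\sqrt{19}\right)^{3} = 19 \sqrt{19}$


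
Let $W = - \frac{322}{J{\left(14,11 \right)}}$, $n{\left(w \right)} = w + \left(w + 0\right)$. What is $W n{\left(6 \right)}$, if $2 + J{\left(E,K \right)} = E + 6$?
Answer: $- \frac{644}{3} \approx -214.67$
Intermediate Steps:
$J{\left(E,K \right)} = 4 + E$ ($J{\left(E,K \right)} = -2 + \left(E + 6\right) = -2 + \left(6 + E\right) = 4 + E$)
$n{\left(w \right)} = 2 w$ ($n{\left(w \right)} = w + w = 2 w$)
$W = - \frac{161}{9}$ ($W = - \frac{322}{4 + 14} = - \frac{322}{18} = \left(-322\right) \frac{1}{18} = - \frac{161}{9} \approx -17.889$)
$W n{\left(6 \right)} = - \frac{161 \cdot 2 \cdot 6}{9} = \left(- \frac{161}{9}\right) 12 = - \frac{644}{3}$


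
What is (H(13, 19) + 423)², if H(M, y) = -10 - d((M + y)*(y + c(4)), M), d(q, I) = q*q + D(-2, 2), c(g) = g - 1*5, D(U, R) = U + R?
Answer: 109801437769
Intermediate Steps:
D(U, R) = R + U
c(g) = -5 + g (c(g) = g - 5 = -5 + g)
d(q, I) = q² (d(q, I) = q*q + (2 - 2) = q² + 0 = q²)
H(M, y) = -10 - (-1 + y)²*(M + y)² (H(M, y) = -10 - ((M + y)*(y + (-5 + 4)))² = -10 - ((M + y)*(y - 1))² = -10 - ((M + y)*(-1 + y))² = -10 - ((-1 + y)*(M + y))² = -10 - (-1 + y)²*(M + y)²)
(H(13, 19) + 423)² = ((-10 - (19² - 1*13 - 1*19 + 13*19)²) + 423)² = ((-10 - (361 - 13 - 19 + 247)²) + 423)² = ((-10 - 1*576²) + 423)² = ((-10 - 1*331776) + 423)² = ((-10 - 331776) + 423)² = (-331786 + 423)² = (-331363)² = 109801437769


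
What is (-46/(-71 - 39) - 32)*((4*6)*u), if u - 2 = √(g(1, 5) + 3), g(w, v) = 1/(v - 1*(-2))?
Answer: -83376/55 - 41688*√154/385 ≈ -2859.7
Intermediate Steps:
g(w, v) = 1/(2 + v) (g(w, v) = 1/(v + 2) = 1/(2 + v))
u = 2 + √154/7 (u = 2 + √(1/(2 + 5) + 3) = 2 + √(1/7 + 3) = 2 + √(⅐ + 3) = 2 + √(22/7) = 2 + √154/7 ≈ 3.7728)
(-46/(-71 - 39) - 32)*((4*6)*u) = (-46/(-71 - 39) - 32)*((4*6)*(2 + √154/7)) = (-46/(-110) - 32)*(24*(2 + √154/7)) = (-46*(-1/110) - 32)*(48 + 24*√154/7) = (23/55 - 32)*(48 + 24*√154/7) = -1737*(48 + 24*√154/7)/55 = -83376/55 - 41688*√154/385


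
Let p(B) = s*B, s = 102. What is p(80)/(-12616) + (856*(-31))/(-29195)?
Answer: 12068372/46040515 ≈ 0.26213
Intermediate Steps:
p(B) = 102*B
p(80)/(-12616) + (856*(-31))/(-29195) = (102*80)/(-12616) + (856*(-31))/(-29195) = 8160*(-1/12616) - 26536*(-1/29195) = -1020/1577 + 26536/29195 = 12068372/46040515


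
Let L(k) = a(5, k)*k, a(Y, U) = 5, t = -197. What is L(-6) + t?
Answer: -227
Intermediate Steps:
L(k) = 5*k
L(-6) + t = 5*(-6) - 197 = -30 - 197 = -227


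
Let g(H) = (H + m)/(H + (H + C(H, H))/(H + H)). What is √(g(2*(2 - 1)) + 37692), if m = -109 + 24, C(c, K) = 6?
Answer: √150685/2 ≈ 194.09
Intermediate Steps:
m = -85
g(H) = (-85 + H)/(H + (6 + H)/(2*H)) (g(H) = (H - 85)/(H + (H + 6)/(H + H)) = (-85 + H)/(H + (6 + H)/((2*H))) = (-85 + H)/(H + (6 + H)*(1/(2*H))) = (-85 + H)/(H + (6 + H)/(2*H)))
√(g(2*(2 - 1)) + 37692) = √(2*(2*(2 - 1))*(-85 + 2*(2 - 1))/(6 + 2*(2 - 1) + 2*(2*(2 - 1))²) + 37692) = √(2*(2*1)*(-85 + 2*1)/(6 + 2*1 + 2*(2*1)²) + 37692) = √(2*2*(-85 + 2)/(6 + 2 + 2*2²) + 37692) = √(2*2*(-83)/(6 + 2 + 2*4) + 37692) = √(2*2*(-83)/(6 + 2 + 8) + 37692) = √(2*2*(-83)/16 + 37692) = √(2*2*(1/16)*(-83) + 37692) = √(-83/4 + 37692) = √(150685/4) = √150685/2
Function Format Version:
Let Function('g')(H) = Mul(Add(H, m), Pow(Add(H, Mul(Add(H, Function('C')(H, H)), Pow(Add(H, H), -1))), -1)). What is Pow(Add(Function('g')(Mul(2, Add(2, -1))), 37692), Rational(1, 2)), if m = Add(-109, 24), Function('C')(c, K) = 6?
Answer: Mul(Rational(1, 2), Pow(150685, Rational(1, 2))) ≈ 194.09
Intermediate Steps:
m = -85
Function('g')(H) = Mul(Pow(Add(H, Mul(Rational(1, 2), Pow(H, -1), Add(6, H))), -1), Add(-85, H)) (Function('g')(H) = Mul(Add(H, -85), Pow(Add(H, Mul(Add(H, 6), Pow(Add(H, H), -1))), -1)) = Mul(Add(-85, H), Pow(Add(H, Mul(Add(6, H), Pow(Mul(2, H), -1))), -1)) = Mul(Add(-85, H), Pow(Add(H, Mul(Add(6, H), Mul(Rational(1, 2), Pow(H, -1)))), -1)) = Mul(Add(-85, H), Pow(Add(H, Mul(Rational(1, 2), Pow(H, -1), Add(6, H))), -1)) = Mul(Pow(Add(H, Mul(Rational(1, 2), Pow(H, -1), Add(6, H))), -1), Add(-85, H)))
Pow(Add(Function('g')(Mul(2, Add(2, -1))), 37692), Rational(1, 2)) = Pow(Add(Mul(2, Mul(2, Add(2, -1)), Pow(Add(6, Mul(2, Add(2, -1)), Mul(2, Pow(Mul(2, Add(2, -1)), 2))), -1), Add(-85, Mul(2, Add(2, -1)))), 37692), Rational(1, 2)) = Pow(Add(Mul(2, Mul(2, 1), Pow(Add(6, Mul(2, 1), Mul(2, Pow(Mul(2, 1), 2))), -1), Add(-85, Mul(2, 1))), 37692), Rational(1, 2)) = Pow(Add(Mul(2, 2, Pow(Add(6, 2, Mul(2, Pow(2, 2))), -1), Add(-85, 2)), 37692), Rational(1, 2)) = Pow(Add(Mul(2, 2, Pow(Add(6, 2, Mul(2, 4)), -1), -83), 37692), Rational(1, 2)) = Pow(Add(Mul(2, 2, Pow(Add(6, 2, 8), -1), -83), 37692), Rational(1, 2)) = Pow(Add(Mul(2, 2, Pow(16, -1), -83), 37692), Rational(1, 2)) = Pow(Add(Mul(2, 2, Rational(1, 16), -83), 37692), Rational(1, 2)) = Pow(Add(Rational(-83, 4), 37692), Rational(1, 2)) = Pow(Rational(150685, 4), Rational(1, 2)) = Mul(Rational(1, 2), Pow(150685, Rational(1, 2)))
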